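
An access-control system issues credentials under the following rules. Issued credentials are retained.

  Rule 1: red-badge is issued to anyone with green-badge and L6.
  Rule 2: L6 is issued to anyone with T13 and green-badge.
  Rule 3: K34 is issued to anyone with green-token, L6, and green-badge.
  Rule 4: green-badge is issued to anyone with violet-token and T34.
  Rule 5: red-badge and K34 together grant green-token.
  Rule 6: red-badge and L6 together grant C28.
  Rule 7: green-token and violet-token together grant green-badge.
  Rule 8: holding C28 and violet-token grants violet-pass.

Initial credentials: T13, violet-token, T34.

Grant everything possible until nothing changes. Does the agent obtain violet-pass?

Yes

Holding violet-token and T34 grants green-badge (Rule 4).
Holding T13 and green-badge grants L6 (Rule 2).
Holding green-badge and L6 grants red-badge (Rule 1).
Holding red-badge and L6 grants C28 (Rule 6).
Holding C28 and violet-token grants violet-pass (Rule 8).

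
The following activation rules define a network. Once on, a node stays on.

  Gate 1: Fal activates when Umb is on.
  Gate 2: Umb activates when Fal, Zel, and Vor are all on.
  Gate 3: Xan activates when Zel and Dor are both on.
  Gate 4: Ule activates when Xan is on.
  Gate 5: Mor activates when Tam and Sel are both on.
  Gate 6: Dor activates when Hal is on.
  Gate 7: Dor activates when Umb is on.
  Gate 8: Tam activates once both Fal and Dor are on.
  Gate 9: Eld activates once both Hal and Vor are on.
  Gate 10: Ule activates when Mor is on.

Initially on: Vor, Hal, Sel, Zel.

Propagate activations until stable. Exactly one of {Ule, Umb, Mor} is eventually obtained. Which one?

Gate 6: Hal on → Dor on.
Gate 3: Zel and Dor on → Xan on.
Xan is on, so Ule activates (Gate 4).
Mor would need Tam and Sel (Gate 5), but Tam never turns on. Umb would need Fal, Zel, and Vor (Gate 2), but Fal never turns on.

Ule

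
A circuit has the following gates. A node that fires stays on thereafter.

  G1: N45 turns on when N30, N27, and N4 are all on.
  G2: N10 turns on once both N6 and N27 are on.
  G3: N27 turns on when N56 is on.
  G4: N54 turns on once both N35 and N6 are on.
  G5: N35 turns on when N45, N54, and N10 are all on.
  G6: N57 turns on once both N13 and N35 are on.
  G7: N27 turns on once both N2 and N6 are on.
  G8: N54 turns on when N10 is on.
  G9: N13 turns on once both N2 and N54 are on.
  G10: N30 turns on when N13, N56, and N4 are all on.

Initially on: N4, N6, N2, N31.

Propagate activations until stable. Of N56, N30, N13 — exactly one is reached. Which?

N13

N2 and N6 are on, so N27 turns on (G7).
G2: N6 and N27 on → N10 on.
G8: N10 on → N54 on.
N2 and N54 are on, so N13 turns on (G9).
No rule produces N56, and it is not given. N30 would need N13, N56, and N4 (G10), but N56 never turns on.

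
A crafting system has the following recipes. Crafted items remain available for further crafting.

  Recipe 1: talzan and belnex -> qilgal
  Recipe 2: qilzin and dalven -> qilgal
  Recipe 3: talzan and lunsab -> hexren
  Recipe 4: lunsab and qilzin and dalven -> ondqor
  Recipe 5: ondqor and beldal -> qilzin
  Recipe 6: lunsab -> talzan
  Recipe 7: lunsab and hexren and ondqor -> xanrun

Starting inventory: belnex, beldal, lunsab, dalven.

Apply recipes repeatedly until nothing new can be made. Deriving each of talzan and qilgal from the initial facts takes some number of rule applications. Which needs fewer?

talzan: lunsab -> talzan (Recipe 6). [1 rule application]
qilgal: lunsab -> talzan (Recipe 6). talzan and belnex -> qilgal (Recipe 1). [2 rule applications]
talzan needs fewer.

talzan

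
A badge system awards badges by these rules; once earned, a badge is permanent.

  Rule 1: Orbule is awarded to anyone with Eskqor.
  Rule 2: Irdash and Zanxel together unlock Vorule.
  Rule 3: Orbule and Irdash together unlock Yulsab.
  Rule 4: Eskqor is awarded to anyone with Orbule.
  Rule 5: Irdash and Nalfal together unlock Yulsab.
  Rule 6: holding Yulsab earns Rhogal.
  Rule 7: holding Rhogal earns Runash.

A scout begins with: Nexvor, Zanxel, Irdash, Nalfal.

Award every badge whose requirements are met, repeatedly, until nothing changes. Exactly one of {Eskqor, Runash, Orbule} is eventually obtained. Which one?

With Irdash and Nalfal, Yulsab is earned (Rule 5).
With Yulsab, Rhogal is earned (Rule 6).
With Rhogal, Runash is earned (Rule 7).
Eskqor would need Orbule (Rule 4), but Orbule is never earned. Orbule would need Eskqor (Rule 1), but Eskqor is never earned.

Runash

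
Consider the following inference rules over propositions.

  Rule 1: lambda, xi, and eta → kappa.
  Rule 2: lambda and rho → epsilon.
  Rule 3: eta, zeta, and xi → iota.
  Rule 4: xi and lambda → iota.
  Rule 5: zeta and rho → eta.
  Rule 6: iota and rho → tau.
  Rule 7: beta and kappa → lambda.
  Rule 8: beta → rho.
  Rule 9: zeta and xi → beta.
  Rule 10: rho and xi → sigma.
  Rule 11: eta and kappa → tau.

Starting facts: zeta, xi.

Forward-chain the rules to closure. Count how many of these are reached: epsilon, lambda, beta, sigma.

2

From zeta and xi, Rule 9 gives beta.
From beta, Rule 8 gives rho.
From rho and xi, Rule 10 gives sigma.
epsilon would need lambda and rho (Rule 2), but lambda is never established.
lambda would need beta and kappa (Rule 7), but kappa is never established.
beta: reached.
sigma: reached.
Reached: beta and sigma — 2 of the 4.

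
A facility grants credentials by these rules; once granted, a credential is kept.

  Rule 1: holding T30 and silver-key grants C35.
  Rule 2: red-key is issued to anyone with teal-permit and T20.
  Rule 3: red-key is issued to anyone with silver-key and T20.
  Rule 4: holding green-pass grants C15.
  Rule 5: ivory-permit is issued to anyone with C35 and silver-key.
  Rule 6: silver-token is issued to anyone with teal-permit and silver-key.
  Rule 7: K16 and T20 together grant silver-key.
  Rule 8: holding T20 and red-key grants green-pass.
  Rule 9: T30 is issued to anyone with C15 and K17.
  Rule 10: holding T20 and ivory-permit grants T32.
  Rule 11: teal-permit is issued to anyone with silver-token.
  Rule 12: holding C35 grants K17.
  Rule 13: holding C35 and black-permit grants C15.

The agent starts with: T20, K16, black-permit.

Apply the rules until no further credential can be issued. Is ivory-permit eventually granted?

ivory-permit would need C35 and silver-key (Rule 5), but C35 is never granted.

No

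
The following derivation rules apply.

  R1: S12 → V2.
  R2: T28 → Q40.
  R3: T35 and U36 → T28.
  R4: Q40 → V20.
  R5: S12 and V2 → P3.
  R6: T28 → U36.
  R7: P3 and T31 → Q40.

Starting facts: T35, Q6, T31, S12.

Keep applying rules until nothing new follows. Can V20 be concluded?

Yes

From S12, R1 gives V2.
From S12 and V2, R5 gives P3.
P3 and T31 hold, so Q40 follows (R7).
From Q40, R4 gives V20.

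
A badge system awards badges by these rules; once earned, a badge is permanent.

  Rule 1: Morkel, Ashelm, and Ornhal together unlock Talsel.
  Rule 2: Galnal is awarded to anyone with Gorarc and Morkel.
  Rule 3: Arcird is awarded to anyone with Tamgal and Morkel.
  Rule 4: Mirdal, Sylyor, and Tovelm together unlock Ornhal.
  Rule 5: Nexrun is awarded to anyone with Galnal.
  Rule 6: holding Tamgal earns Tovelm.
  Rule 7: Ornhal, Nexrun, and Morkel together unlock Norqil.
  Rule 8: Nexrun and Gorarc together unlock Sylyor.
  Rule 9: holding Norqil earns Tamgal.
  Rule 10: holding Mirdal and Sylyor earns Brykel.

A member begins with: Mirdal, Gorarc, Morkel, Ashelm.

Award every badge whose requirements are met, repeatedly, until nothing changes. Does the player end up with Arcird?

No

Arcird would need Tamgal and Morkel (Rule 3), but Tamgal is never earned.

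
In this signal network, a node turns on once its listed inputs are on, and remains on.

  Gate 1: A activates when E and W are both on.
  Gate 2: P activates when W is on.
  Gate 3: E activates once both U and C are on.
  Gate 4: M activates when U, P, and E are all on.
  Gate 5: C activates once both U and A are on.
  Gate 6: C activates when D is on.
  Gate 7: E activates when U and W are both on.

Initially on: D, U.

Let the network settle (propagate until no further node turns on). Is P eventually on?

No

P would need W (Gate 2), but W never turns on.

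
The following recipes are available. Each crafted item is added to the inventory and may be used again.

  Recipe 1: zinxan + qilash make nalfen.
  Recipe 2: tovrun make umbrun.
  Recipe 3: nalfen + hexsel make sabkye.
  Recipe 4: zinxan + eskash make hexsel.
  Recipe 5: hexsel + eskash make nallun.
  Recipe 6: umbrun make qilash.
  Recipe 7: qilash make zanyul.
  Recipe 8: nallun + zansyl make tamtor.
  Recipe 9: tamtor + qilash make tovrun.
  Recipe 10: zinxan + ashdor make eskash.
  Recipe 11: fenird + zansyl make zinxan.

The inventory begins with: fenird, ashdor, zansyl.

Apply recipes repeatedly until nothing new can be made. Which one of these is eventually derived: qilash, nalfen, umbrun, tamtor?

Using Recipe 11, fenird and zansyl make zinxan.
zinxan + ashdor → eskash (Recipe 10).
zinxan + eskash → hexsel (Recipe 4).
hexsel + eskash → nallun (Recipe 5).
Using Recipe 8, nallun and zansyl make tamtor.
qilash would need umbrun (Recipe 6), but umbrun is never obtained. umbrun would need tovrun (Recipe 2), but tovrun is never obtained. nalfen would need zinxan and qilash (Recipe 1), but qilash is never obtained.

tamtor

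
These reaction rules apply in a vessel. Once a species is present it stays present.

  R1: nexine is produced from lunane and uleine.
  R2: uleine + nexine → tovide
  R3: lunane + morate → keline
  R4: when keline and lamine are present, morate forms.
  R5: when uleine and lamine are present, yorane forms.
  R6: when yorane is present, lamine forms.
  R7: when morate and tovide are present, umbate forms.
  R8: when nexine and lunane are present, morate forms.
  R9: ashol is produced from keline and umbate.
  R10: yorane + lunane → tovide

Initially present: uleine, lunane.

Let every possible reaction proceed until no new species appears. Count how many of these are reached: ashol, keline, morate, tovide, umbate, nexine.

6

lunane and uleine present → nexine forms (R1).
uleine and nexine present → tovide forms (R2).
nexine and lunane present → morate forms (R8).
morate and tovide present → umbate forms (R7).
lunane and morate present → keline forms (R3).
keline and umbate present → ashol forms (R9).
ashol: reached.
keline: reached.
morate: reached.
tovide: reached.
umbate: reached.
nexine: reached.
All 6 are reached.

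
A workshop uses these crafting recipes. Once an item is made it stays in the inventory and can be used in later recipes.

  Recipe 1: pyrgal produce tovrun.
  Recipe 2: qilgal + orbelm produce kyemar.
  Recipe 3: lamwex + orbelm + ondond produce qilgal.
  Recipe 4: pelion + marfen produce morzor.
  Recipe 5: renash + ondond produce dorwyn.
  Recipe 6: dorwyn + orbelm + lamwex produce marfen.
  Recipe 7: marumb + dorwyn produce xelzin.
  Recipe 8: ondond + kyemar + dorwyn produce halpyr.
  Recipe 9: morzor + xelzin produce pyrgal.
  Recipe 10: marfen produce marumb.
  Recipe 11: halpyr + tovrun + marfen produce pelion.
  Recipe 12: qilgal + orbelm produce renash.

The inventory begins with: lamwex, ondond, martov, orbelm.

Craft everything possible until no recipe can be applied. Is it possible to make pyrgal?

pyrgal would need morzor and xelzin (Recipe 9), but morzor is never obtained.

No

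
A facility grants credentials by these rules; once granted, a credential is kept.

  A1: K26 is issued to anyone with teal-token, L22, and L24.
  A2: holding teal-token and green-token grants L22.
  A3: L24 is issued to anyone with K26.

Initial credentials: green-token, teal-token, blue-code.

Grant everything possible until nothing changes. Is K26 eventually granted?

No

K26 would need teal-token, L22, and L24 (A1), but L24 is never granted.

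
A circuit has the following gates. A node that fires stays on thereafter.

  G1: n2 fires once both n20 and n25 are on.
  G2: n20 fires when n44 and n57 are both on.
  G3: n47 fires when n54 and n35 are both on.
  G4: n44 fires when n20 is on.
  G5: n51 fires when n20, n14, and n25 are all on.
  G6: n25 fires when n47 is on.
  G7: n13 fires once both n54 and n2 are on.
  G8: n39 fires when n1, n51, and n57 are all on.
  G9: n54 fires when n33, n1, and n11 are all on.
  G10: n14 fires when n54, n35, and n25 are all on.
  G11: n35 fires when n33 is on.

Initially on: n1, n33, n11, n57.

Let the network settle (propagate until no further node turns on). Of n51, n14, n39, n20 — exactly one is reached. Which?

n14

G9: n33, n1, and n11 on → n54 on.
G11: n33 on → n35 on.
n54 and n35 are on, so n47 fires (G3).
G6: n47 on → n25 on.
n54, n35, and n25 are on, so n14 fires (G10).
n20 would need n44 and n57 (G2), but n44 never turns on. n51 would need n20, n14, and n25 (G5), but n20 never turns on. n39 would need n1, n51, and n57 (G8), but n51 never turns on.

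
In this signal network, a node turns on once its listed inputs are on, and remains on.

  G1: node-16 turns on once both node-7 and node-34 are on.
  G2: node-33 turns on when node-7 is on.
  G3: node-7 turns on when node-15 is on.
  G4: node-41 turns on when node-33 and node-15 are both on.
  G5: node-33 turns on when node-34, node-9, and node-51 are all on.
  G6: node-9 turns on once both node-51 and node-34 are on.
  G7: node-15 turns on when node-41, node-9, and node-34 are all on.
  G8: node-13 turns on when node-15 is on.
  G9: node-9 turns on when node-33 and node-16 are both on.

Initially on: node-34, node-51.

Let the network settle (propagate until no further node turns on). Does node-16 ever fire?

node-16 would need node-7 and node-34 (G1), but node-7 never turns on.

No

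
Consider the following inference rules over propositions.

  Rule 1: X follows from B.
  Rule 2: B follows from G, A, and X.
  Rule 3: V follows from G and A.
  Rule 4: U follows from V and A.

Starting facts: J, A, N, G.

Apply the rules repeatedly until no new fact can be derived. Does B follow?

No

B would need G, A, and X (Rule 2), but X is never established.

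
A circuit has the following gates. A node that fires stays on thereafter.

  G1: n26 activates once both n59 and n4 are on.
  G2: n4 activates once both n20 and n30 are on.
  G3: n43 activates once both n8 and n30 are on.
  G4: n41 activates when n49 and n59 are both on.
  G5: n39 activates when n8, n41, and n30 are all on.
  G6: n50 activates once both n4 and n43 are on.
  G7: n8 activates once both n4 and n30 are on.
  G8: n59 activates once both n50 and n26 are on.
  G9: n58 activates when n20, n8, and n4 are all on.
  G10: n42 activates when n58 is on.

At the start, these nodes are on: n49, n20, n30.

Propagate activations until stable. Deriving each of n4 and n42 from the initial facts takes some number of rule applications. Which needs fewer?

n4: G2: n20 and n30 on → n4 on. [1 rule application]
n42: n20 and n30 are on, so n4 activates (G2). G7: n4 and n30 on → n8 on. G9: n20, n8, and n4 on → n58 on. G10: n58 on → n42 on. [4 rule applications]
n4 needs fewer.

n4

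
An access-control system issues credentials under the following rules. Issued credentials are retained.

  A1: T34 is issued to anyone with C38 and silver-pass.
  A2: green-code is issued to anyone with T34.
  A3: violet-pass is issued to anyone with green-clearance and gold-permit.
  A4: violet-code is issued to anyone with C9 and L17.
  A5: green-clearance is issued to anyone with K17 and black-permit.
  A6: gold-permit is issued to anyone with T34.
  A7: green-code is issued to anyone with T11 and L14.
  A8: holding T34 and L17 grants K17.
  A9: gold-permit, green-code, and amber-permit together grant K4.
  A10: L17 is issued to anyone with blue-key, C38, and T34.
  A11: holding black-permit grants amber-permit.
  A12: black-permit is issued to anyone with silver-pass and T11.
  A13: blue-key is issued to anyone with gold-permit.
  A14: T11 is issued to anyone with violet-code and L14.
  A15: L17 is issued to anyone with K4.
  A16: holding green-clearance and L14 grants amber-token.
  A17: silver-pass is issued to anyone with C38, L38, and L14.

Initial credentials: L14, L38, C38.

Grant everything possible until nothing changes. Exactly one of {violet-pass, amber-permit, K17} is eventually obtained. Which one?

Holding C38, L38, and L14 grants silver-pass (A17).
Holding C38 and silver-pass grants T34 (A1).
Holding T34 grants gold-permit (A6).
Holding gold-permit grants blue-key (A13).
Holding blue-key, C38, and T34 grants L17 (A10).
Holding T34 and L17 grants K17 (A8).
violet-pass would need green-clearance and gold-permit (A3), but green-clearance is never granted. amber-permit would need black-permit (A11), but black-permit is never granted.

K17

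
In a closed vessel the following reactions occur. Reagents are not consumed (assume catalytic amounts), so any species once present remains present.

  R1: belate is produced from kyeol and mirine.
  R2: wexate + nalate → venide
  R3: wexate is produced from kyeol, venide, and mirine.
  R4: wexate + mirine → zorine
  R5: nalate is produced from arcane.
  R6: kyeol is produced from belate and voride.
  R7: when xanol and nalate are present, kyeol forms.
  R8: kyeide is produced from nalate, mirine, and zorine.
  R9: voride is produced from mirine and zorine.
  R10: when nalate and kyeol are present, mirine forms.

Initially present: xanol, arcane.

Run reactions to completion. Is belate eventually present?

Yes

arcane present → nalate forms (R5).
xanol and nalate present → kyeol forms (R7).
nalate and kyeol present → mirine forms (R10).
kyeol and mirine present → belate forms (R1).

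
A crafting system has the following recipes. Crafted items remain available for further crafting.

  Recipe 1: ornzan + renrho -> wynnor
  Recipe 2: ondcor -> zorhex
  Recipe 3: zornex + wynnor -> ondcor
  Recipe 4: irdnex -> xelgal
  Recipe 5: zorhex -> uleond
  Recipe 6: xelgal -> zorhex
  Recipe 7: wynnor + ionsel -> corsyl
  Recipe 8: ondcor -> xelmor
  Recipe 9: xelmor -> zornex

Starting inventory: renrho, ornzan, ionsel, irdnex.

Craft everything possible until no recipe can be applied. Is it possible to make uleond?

Yes

irdnex -> xelgal (Recipe 4).
xelgal -> zorhex (Recipe 6).
Using Recipe 5, zorhex makes uleond.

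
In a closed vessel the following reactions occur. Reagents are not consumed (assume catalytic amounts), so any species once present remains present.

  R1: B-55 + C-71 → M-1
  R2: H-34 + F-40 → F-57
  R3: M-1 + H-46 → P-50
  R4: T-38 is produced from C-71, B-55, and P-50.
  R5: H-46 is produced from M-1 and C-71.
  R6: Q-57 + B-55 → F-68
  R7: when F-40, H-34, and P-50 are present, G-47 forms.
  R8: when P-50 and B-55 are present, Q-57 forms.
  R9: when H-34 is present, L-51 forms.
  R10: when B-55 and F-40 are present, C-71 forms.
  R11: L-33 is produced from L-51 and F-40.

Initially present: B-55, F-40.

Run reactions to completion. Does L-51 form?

No

L-51 would need H-34 (R9), but H-34 never forms.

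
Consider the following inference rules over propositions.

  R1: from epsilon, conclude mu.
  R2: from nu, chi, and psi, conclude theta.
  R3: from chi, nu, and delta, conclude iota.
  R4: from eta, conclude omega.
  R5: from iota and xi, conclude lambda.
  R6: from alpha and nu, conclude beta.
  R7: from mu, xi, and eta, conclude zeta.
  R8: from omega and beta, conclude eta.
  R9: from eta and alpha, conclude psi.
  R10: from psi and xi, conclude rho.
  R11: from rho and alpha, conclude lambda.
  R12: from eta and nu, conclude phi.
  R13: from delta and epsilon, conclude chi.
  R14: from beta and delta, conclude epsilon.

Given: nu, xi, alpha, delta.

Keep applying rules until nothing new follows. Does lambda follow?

alpha and nu hold, so beta follows (R6).
beta and delta hold, so epsilon follows (R14).
From delta and epsilon, R13 gives chi.
From chi, nu, and delta, R3 gives iota.
From iota and xi, R5 gives lambda.

Yes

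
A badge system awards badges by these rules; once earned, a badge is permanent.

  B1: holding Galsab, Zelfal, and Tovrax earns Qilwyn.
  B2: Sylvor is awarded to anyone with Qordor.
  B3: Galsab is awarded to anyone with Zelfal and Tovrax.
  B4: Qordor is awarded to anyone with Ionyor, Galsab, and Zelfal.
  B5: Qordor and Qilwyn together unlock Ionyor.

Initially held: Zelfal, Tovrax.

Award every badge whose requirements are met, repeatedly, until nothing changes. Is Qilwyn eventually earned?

With Zelfal and Tovrax, Galsab is earned (B3).
With Galsab, Zelfal, and Tovrax, Qilwyn is earned (B1).

Yes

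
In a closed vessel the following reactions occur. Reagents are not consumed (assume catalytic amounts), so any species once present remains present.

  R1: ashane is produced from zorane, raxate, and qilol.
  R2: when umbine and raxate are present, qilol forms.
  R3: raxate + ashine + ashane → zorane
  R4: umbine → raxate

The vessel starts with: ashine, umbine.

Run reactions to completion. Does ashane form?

ashane would need zorane, raxate, and qilol (R1), but zorane never forms.

No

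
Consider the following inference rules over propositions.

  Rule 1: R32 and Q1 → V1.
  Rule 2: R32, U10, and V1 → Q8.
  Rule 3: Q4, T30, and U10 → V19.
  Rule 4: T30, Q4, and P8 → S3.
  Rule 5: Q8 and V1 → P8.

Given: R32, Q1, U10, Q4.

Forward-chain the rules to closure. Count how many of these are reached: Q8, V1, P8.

3

R32 and Q1 hold, so V1 follows (Rule 1).
R32, U10, and V1 hold, so Q8 follows (Rule 2).
Q8 and V1 hold, so P8 follows (Rule 5).
Q8: reached.
V1: reached.
P8: reached.
All 3 are reached.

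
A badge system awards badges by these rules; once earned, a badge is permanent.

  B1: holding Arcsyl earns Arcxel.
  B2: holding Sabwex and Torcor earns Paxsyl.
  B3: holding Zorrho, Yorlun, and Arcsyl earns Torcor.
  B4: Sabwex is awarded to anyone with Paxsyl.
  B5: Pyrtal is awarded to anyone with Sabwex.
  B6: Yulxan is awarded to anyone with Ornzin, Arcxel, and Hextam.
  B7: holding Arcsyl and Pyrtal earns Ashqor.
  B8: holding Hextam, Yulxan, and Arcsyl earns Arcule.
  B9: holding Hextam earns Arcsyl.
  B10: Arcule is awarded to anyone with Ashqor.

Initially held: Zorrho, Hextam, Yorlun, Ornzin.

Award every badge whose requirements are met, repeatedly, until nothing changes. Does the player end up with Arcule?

With Hextam, Arcsyl is earned (B9).
With Arcsyl, Arcxel is earned (B1).
With Ornzin, Arcxel, and Hextam, Yulxan is earned (B6).
With Hextam, Yulxan, and Arcsyl, Arcule is earned (B8).

Yes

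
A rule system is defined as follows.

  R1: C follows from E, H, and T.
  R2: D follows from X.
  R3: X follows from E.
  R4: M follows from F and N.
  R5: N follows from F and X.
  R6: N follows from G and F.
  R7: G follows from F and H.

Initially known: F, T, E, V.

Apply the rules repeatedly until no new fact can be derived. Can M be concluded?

Yes

E holds, so X follows (R3).
F and X hold, so N follows (R5).
F and N hold, so M follows (R4).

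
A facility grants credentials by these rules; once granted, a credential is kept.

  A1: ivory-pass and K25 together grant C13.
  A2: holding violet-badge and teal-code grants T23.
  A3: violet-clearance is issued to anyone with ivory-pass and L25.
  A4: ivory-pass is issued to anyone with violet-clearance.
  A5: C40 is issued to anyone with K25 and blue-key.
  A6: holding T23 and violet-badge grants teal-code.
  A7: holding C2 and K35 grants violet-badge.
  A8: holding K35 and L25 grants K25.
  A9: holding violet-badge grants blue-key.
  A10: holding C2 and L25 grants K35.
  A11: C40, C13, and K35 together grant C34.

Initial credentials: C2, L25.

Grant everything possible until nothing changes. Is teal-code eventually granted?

teal-code would need T23 and violet-badge (A6), but T23 is never granted.

No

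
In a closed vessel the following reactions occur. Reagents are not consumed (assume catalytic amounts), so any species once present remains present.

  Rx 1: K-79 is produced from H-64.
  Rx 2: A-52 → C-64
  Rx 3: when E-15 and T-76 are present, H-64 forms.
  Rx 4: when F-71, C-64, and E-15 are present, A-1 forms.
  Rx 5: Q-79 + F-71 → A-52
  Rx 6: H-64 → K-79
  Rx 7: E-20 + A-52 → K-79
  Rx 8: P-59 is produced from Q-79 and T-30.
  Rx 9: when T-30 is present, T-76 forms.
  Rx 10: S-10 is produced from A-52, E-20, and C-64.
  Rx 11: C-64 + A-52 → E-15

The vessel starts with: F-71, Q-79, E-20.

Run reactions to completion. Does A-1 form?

Q-79 and F-71 present → A-52 forms (Rx 5).
A-52 present → C-64 forms (Rx 2).
C-64 and A-52 present → E-15 forms (Rx 11).
F-71, C-64, and E-15 present → A-1 forms (Rx 4).

Yes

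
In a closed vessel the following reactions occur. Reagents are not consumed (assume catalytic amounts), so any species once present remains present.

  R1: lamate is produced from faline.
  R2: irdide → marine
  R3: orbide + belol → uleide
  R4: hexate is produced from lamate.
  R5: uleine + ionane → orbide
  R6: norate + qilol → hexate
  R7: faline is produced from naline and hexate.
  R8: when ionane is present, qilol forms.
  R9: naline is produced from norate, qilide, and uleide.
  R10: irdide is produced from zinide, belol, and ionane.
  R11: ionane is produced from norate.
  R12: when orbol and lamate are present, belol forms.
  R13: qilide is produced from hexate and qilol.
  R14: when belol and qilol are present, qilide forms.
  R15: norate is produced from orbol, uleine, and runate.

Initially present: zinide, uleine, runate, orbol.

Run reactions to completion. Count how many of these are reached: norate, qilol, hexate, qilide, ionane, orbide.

6

orbol, uleine, and runate present → norate forms (R15).
norate present → ionane forms (R11).
ionane present → qilol forms (R8).
uleine and ionane present → orbide forms (R5).
norate and qilol present → hexate forms (R6).
hexate and qilol present → qilide forms (R13).
norate: reached.
qilol: reached.
hexate: reached.
qilide: reached.
ionane: reached.
orbide: reached.
All 6 are reached.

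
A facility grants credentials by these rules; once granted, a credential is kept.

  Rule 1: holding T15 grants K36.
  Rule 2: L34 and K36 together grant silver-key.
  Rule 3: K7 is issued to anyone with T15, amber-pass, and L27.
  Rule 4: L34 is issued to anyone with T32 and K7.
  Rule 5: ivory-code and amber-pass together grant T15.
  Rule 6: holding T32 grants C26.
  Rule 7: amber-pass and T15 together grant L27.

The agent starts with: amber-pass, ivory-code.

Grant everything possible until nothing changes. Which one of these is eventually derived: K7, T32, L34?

Holding ivory-code and amber-pass grants T15 (Rule 5).
Holding amber-pass and T15 grants L27 (Rule 7).
Holding T15, amber-pass, and L27 grants K7 (Rule 3).
L34 would need T32 and K7 (Rule 4), but T32 is never granted. No rule produces T32, and it is not given.

K7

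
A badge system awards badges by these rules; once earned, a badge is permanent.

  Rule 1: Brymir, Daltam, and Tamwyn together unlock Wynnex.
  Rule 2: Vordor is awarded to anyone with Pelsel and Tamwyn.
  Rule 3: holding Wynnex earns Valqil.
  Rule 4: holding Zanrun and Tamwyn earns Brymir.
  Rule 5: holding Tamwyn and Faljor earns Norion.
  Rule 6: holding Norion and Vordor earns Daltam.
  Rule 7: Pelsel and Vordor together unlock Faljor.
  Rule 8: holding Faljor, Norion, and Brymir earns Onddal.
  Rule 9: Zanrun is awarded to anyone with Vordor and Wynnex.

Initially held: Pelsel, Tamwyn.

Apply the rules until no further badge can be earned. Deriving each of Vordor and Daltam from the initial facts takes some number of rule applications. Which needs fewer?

Vordor

Vordor: With Pelsel and Tamwyn, Vordor is earned (Rule 2). [1 rule application]
Daltam: With Pelsel and Tamwyn, Vordor is earned (Rule 2). With Pelsel and Vordor, Faljor is earned (Rule 7). With Tamwyn and Faljor, Norion is earned (Rule 5). With Norion and Vordor, Daltam is earned (Rule 6). [4 rule applications]
Vordor needs fewer.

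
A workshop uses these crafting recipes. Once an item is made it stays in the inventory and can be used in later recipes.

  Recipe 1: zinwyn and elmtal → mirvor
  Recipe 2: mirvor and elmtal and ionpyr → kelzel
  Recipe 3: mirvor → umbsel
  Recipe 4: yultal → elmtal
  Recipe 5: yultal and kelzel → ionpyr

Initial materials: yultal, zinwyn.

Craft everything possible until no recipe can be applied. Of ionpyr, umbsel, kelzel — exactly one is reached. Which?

Using Recipe 4, yultal makes elmtal.
Using Recipe 1, zinwyn and elmtal make mirvor.
Using Recipe 3, mirvor makes umbsel.
kelzel would need mirvor, elmtal, and ionpyr (Recipe 2), but ionpyr is never obtained. ionpyr would need yultal and kelzel (Recipe 5), but kelzel is never obtained.

umbsel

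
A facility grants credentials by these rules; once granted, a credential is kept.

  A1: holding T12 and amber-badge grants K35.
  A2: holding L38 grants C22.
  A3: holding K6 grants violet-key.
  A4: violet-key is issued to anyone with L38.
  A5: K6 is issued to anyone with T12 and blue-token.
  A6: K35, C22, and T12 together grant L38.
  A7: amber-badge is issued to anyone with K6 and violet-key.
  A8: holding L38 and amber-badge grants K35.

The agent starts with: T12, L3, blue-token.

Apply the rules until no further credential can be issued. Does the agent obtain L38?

L38 would need K35, C22, and T12 (A6), but C22 is never granted.

No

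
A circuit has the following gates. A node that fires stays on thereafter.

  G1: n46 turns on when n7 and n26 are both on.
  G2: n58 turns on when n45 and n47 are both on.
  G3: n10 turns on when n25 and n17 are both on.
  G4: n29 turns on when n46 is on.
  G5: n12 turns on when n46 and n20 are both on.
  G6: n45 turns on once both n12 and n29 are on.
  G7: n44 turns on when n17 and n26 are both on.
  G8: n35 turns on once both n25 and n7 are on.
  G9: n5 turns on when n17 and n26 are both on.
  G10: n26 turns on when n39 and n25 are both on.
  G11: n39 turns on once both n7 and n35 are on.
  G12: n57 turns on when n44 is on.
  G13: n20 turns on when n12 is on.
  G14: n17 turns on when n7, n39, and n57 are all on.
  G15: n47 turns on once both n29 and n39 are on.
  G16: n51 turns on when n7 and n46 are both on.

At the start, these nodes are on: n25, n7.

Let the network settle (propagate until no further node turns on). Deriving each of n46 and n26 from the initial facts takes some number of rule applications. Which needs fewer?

n26: n25 and n7 are on, so n35 turns on (G8). n7 and n35 are on, so n39 turns on (G11). n39 and n25 are on, so n26 turns on (G10). [3 rule applications]
n46: n25 and n7 are on, so n35 turns on (G8). G11: n7 and n35 on → n39 on. n39 and n25 are on, so n26 turns on (G10). n7 and n26 are on, so n46 turns on (G1). [4 rule applications]
n26 needs fewer.

n26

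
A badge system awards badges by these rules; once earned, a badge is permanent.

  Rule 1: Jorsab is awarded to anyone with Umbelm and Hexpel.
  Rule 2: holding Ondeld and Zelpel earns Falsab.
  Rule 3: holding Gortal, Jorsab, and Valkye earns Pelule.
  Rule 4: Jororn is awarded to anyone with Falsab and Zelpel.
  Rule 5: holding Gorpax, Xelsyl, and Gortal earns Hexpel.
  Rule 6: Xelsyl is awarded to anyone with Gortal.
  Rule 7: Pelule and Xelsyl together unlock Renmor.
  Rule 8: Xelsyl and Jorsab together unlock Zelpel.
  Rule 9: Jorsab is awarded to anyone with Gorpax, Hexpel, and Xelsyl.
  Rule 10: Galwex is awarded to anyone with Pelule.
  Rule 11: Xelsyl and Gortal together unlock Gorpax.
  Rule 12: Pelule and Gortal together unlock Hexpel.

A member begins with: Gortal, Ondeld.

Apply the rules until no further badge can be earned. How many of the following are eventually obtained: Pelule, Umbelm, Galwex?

0

Pelule would need Gortal, Jorsab, and Valkye (Rule 3), but Valkye is never earned.
No rule produces Umbelm, and it is not given.
Galwex would need Pelule (Rule 10), but Pelule is never earned.
None of the 3 are reached.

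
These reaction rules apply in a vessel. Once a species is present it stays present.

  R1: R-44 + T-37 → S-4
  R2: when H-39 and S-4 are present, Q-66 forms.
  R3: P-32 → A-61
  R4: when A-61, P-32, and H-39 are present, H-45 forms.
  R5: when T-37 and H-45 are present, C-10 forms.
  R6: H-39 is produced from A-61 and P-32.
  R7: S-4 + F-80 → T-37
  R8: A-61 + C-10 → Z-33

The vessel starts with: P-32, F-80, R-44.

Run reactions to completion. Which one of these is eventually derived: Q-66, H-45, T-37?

H-45

P-32 present → A-61 forms (R3).
A-61 and P-32 present → H-39 forms (R6).
A-61, P-32, and H-39 present → H-45 forms (R4).
T-37 would need S-4 and F-80 (R7), but S-4 never forms. Q-66 would need H-39 and S-4 (R2), but S-4 never forms.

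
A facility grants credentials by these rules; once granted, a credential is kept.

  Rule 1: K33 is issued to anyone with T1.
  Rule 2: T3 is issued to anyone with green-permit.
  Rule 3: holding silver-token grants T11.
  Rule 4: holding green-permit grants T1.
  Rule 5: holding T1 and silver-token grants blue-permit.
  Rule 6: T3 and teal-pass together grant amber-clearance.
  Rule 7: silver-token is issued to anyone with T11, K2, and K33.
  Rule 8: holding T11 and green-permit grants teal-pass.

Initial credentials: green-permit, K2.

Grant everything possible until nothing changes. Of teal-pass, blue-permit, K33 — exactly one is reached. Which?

K33

Holding green-permit grants T1 (Rule 4).
Holding T1 grants K33 (Rule 1).
teal-pass would need T11 and green-permit (Rule 8), but T11 is never granted. blue-permit would need T1 and silver-token (Rule 5), but silver-token is never granted.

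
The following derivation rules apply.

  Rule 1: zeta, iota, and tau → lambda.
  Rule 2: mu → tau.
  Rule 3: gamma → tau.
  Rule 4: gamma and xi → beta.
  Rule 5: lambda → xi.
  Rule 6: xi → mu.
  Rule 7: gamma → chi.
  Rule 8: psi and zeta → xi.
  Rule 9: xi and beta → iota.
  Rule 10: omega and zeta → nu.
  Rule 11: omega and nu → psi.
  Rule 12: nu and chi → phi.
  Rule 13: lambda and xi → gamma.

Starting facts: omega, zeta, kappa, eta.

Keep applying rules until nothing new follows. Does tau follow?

omega and zeta hold, so nu follows (Rule 10).
omega and nu hold, so psi follows (Rule 11).
psi and zeta hold, so xi follows (Rule 8).
From xi, Rule 6 gives mu.
From mu, Rule 2 gives tau.

Yes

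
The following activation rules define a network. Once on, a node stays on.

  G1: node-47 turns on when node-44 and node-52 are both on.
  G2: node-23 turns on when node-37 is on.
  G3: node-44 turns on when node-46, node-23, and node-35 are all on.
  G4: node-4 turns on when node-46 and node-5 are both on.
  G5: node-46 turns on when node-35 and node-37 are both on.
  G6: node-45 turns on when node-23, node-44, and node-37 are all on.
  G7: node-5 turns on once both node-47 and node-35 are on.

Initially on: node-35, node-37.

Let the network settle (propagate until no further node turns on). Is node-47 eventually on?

No

node-47 would need node-44 and node-52 (G1), but node-52 never turns on.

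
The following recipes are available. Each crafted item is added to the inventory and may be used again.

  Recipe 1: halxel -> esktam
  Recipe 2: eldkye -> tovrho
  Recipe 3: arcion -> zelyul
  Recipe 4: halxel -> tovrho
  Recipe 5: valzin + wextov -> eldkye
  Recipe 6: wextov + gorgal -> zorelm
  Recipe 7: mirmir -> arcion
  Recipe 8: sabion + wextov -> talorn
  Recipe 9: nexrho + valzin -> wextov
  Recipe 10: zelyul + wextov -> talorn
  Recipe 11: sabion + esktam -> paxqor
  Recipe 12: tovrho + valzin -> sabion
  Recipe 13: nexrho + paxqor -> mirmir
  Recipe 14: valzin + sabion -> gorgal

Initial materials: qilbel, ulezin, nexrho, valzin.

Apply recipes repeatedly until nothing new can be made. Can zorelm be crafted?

Yes

nexrho + valzin -> wextov (Recipe 9).
Using Recipe 5, valzin and wextov make eldkye.
eldkye -> tovrho (Recipe 2).
tovrho + valzin -> sabion (Recipe 12).
valzin + sabion -> gorgal (Recipe 14).
wextov + gorgal -> zorelm (Recipe 6).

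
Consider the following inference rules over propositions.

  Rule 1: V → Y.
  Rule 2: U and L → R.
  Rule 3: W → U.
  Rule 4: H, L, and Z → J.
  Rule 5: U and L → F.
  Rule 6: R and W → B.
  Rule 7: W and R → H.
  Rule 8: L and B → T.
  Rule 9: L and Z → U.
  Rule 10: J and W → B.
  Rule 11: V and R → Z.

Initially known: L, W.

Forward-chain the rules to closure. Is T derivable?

From W, Rule 3 gives U.
From U and L, Rule 2 gives R.
From R and W, Rule 6 gives B.
L and B hold, so T follows (Rule 8).

Yes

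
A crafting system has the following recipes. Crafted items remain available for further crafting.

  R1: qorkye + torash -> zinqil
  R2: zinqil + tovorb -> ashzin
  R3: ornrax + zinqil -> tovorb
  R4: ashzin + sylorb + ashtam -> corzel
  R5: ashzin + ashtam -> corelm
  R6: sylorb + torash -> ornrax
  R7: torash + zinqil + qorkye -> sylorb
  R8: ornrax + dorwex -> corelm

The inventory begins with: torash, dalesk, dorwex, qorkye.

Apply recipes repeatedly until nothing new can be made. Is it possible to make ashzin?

Using R1, qorkye and torash make zinqil.
Using R7, torash, zinqil, and qorkye make sylorb.
sylorb + torash -> ornrax (R6).
ornrax + zinqil -> tovorb (R3).
zinqil + tovorb -> ashzin (R2).

Yes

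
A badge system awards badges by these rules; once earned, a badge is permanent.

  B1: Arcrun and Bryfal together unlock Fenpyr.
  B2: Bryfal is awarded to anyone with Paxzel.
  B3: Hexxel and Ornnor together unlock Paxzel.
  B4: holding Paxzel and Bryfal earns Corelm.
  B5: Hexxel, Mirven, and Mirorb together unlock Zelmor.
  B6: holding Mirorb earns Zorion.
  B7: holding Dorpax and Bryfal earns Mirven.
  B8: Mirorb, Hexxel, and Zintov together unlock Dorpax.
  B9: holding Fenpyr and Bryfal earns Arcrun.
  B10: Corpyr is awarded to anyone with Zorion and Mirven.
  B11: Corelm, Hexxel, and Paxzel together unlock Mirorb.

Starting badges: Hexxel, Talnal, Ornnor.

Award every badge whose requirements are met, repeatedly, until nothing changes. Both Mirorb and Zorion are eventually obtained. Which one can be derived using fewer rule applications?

Mirorb

Mirorb: With Hexxel and Ornnor, Paxzel is earned (B3). With Paxzel, Bryfal is earned (B2). With Paxzel and Bryfal, Corelm is earned (B4). With Corelm, Hexxel, and Paxzel, Mirorb is earned (B11). [4 rule applications]
Zorion: With Hexxel and Ornnor, Paxzel is earned (B3). With Paxzel, Bryfal is earned (B2). With Paxzel and Bryfal, Corelm is earned (B4). With Corelm, Hexxel, and Paxzel, Mirorb is earned (B11). With Mirorb, Zorion is earned (B6). [5 rule applications]
Mirorb needs fewer.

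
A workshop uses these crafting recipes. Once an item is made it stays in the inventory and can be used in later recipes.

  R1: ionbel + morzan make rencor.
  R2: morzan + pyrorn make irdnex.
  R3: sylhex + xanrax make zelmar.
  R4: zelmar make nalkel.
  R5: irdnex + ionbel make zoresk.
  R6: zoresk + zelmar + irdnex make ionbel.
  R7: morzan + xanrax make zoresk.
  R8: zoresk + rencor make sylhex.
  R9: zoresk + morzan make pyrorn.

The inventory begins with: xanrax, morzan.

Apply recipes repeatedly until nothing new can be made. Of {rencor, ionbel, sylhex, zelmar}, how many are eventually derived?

rencor would need ionbel and morzan (R1), but ionbel is never obtained.
ionbel would need zoresk, zelmar, and irdnex (R6), but zelmar is never obtained.
sylhex would need zoresk and rencor (R8), but rencor is never obtained.
zelmar would need sylhex and xanrax (R3), but sylhex is never obtained.
None of the 4 are reached.

0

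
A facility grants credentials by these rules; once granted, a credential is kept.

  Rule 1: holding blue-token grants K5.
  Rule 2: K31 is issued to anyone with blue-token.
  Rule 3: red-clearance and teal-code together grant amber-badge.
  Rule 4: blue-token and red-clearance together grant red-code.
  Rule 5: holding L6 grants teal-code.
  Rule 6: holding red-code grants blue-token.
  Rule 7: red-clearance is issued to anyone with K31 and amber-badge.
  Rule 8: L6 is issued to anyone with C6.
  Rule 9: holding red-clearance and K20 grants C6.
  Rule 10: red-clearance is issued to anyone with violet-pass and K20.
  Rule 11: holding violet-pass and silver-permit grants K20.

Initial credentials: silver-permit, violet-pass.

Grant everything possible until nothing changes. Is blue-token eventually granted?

blue-token would need red-code (Rule 6), but red-code is never granted.

No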